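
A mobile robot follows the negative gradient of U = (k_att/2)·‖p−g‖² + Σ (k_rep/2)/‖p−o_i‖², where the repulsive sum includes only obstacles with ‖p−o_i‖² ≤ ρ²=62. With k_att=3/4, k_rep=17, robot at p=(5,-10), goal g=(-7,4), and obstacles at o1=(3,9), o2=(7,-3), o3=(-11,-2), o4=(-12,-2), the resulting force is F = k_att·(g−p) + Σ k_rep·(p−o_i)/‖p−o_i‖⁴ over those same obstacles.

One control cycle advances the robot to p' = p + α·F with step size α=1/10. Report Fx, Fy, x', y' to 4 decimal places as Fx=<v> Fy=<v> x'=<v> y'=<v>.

Fx=-9.0121 Fy=10.4576 x'=4.0988 y'=-8.9542

F_att = 3/4·(g−p) = 3/4·(-12,14) = (-9.0000,10.5000)
o1: d²=365 > ρ²=62 → inactive
o2: d²=53 ≤ ρ²=62; F_rep = 17·(-2,-7)/53² = (-0.0121,-0.0424)
o3: d²=320 > ρ²=62 → inactive
o4: d²=353 > ρ²=62 → inactive
F = F_att + ΣF_rep = (-9.0121,10.4576)
p' = p + 1/10·F = (4.0988,-8.9542)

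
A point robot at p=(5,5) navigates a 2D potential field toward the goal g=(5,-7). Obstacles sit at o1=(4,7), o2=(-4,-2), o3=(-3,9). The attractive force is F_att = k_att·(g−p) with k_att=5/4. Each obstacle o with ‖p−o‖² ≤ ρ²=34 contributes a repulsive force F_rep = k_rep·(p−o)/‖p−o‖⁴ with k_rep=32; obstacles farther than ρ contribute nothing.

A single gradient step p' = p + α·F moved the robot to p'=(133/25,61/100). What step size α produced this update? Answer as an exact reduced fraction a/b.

F_att = 5/4·(g−p) = 5/4·(0,-12) = (0.0000,-15.0000)
o1: d²=5 ≤ ρ²=34; F_rep = 32·(1,-2)/5² = (1.2800,-2.5600)
o2: d²=130 > ρ²=34 → inactive
o3: d²=80 > ρ²=34 → inactive
F = F_att + ΣF_rep = (1.2800,-17.5600)
Δp = p'−p = (0.3200,-4.3900); α = Δx/Fx = (8/25) / (32/25) = 1/4
check: Δy/Fy = (-439/100) / (-439/25) = 1/4 ✓

α = 1/4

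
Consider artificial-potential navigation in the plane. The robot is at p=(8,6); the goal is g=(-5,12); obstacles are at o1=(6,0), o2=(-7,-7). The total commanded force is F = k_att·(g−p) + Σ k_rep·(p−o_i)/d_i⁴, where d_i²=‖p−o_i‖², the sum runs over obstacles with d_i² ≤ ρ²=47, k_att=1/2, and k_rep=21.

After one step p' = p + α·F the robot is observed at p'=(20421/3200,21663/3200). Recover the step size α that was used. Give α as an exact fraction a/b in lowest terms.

F_att = 1/2·(g−p) = 1/2·(-13,6) = (-6.5000,3.0000)
o1: d²=40 ≤ ρ²=47; F_rep = 21·(2,6)/40² = (0.0262,0.0788)
o2: d²=394 > ρ²=47 → inactive
F = F_att + ΣF_rep = (-6.4737,3.0787)
Δp = p'−p = (-1.6184,0.7697); α = Δx/Fx = (-5179/3200) / (-5179/800) = 1/4
check: Δy/Fy = (2463/3200) / (2463/800) = 1/4 ✓

α = 1/4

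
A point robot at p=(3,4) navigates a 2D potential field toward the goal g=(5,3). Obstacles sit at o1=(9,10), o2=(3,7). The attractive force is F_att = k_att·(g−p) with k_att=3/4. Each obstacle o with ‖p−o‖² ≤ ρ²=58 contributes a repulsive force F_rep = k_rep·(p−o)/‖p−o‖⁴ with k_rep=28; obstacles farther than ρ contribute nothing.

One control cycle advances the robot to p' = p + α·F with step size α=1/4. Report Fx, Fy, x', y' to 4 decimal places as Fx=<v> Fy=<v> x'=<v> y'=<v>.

F_att = 3/4·(g−p) = 3/4·(2,-1) = (1.5000,-0.7500)
o1: d²=72 > ρ²=58 → inactive
o2: d²=9 ≤ ρ²=58; F_rep = 28·(0,-3)/9² = (0.0000,-1.0370)
F = F_att + ΣF_rep = (1.5000,-1.7870)
p' = p + 1/4·F = (3.3750,3.5532)

Fx=1.5000 Fy=-1.7870 x'=3.3750 y'=3.5532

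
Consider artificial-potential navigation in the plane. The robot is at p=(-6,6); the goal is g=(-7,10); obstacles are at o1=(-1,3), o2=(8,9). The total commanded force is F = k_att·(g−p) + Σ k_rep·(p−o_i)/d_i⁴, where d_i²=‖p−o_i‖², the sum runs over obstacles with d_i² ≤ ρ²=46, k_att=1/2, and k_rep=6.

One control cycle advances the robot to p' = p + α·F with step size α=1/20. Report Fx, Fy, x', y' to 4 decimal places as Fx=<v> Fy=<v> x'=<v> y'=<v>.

Fx=-0.5260 Fy=2.0156 x'=-6.0263 y'=6.1008

F_att = 1/2·(g−p) = 1/2·(-1,4) = (-0.5000,2.0000)
o1: d²=34 ≤ ρ²=46; F_rep = 6·(-5,3)/34² = (-0.0260,0.0156)
o2: d²=205 > ρ²=46 → inactive
F = F_att + ΣF_rep = (-0.5260,2.0156)
p' = p + 1/20·F = (-6.0263,6.1008)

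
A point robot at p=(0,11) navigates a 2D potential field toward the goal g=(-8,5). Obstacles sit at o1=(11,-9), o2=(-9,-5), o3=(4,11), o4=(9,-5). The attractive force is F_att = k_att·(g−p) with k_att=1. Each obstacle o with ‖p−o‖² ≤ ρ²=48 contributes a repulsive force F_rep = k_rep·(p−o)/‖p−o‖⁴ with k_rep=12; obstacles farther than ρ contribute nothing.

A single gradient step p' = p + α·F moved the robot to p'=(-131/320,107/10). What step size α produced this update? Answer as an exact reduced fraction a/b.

F_att = 1·(g−p) = 1·(-8,-6) = (-8.0000,-6.0000)
o1: d²=521 > ρ²=48 → inactive
o2: d²=337 > ρ²=48 → inactive
o3: d²=16 ≤ ρ²=48; F_rep = 12·(-4,0)/16² = (-0.1875,0.0000)
o4: d²=337 > ρ²=48 → inactive
F = F_att + ΣF_rep = (-8.1875,-6.0000)
Δp = p'−p = (-0.4094,-0.3000); α = Δx/Fx = (-131/320) / (-131/16) = 1/20
check: Δy/Fy = (-3/10) / (-6) = 1/20 ✓

α = 1/20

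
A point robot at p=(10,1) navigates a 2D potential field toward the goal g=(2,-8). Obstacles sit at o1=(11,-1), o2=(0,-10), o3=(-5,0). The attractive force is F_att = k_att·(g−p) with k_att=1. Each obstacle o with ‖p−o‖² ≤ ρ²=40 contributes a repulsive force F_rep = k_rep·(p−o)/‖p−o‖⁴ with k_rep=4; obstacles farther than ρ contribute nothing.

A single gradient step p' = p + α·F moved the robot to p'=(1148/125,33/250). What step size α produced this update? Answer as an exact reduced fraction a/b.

α = 1/10

F_att = 1·(g−p) = 1·(-8,-9) = (-8.0000,-9.0000)
o1: d²=5 ≤ ρ²=40; F_rep = 4·(-1,2)/5² = (-0.1600,0.3200)
o2: d²=221 > ρ²=40 → inactive
o3: d²=226 > ρ²=40 → inactive
F = F_att + ΣF_rep = (-8.1600,-8.6800)
Δp = p'−p = (-0.8160,-0.8680); α = Δx/Fx = (-102/125) / (-204/25) = 1/10
check: Δy/Fy = (-217/250) / (-217/25) = 1/10 ✓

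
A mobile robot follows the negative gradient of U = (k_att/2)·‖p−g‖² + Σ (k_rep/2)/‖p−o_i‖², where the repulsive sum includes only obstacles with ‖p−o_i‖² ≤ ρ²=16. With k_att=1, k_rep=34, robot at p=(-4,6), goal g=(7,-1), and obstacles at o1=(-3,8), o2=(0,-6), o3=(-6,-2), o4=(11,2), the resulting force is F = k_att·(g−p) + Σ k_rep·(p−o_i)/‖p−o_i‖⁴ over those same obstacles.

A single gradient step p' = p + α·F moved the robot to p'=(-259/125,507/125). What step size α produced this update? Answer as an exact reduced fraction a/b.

F_att = 1·(g−p) = 1·(11,-7) = (11.0000,-7.0000)
o1: d²=5 ≤ ρ²=16; F_rep = 34·(-1,-2)/5² = (-1.3600,-2.7200)
o2: d²=160 > ρ²=16 → inactive
o3: d²=68 > ρ²=16 → inactive
o4: d²=241 > ρ²=16 → inactive
F = F_att + ΣF_rep = (9.6400,-9.7200)
Δp = p'−p = (1.9280,-1.9440); α = Δx/Fx = (241/125) / (241/25) = 1/5
check: Δy/Fy = (-243/125) / (-243/25) = 1/5 ✓

α = 1/5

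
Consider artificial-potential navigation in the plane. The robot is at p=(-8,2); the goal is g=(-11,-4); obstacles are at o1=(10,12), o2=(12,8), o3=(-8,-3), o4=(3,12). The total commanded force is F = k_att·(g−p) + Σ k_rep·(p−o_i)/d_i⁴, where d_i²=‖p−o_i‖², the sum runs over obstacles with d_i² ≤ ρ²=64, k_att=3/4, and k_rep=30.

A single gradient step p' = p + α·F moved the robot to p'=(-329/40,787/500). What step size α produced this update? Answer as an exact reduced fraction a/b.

F_att = 3/4·(g−p) = 3/4·(-3,-6) = (-2.2500,-4.5000)
o1: d²=424 > ρ²=64 → inactive
o2: d²=436 > ρ²=64 → inactive
o3: d²=25 ≤ ρ²=64; F_rep = 30·(0,5)/25² = (0.0000,0.2400)
o4: d²=221 > ρ²=64 → inactive
F = F_att + ΣF_rep = (-2.2500,-4.2600)
Δp = p'−p = (-0.2250,-0.4260); α = Δx/Fx = (-9/40) / (-9/4) = 1/10
check: Δy/Fy = (-213/500) / (-213/50) = 1/10 ✓

α = 1/10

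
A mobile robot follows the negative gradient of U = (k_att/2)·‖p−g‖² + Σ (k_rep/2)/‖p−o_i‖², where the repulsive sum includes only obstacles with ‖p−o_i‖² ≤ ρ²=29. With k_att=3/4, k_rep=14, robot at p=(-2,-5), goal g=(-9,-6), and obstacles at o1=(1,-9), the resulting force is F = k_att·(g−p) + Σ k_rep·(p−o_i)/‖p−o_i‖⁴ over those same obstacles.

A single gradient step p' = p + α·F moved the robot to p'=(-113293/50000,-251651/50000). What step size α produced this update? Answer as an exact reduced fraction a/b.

F_att = 3/4·(g−p) = 3/4·(-7,-1) = (-5.2500,-0.7500)
o1: d²=25 ≤ ρ²=29; F_rep = 14·(-3,4)/25² = (-0.0672,0.0896)
F = F_att + ΣF_rep = (-5.3172,-0.6604)
Δp = p'−p = (-0.2659,-0.0330); α = Δx/Fx = (-13293/50000) / (-13293/2500) = 1/20
check: Δy/Fy = (-1651/50000) / (-1651/2500) = 1/20 ✓

α = 1/20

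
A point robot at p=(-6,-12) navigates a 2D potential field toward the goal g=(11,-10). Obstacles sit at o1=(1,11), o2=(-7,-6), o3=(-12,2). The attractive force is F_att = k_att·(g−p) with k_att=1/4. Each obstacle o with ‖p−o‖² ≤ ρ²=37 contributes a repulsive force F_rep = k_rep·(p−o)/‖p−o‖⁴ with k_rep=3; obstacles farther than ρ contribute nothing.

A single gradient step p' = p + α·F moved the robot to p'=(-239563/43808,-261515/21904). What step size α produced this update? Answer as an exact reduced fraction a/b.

α = 1/8

F_att = 1/4·(g−p) = 1/4·(17,2) = (4.2500,0.5000)
o1: d²=578 > ρ²=37 → inactive
o2: d²=37 ≤ ρ²=37; F_rep = 3·(1,-6)/37² = (0.0022,-0.0131)
o3: d²=232 > ρ²=37 → inactive
F = F_att + ΣF_rep = (4.2522,0.4869)
Δp = p'−p = (0.5315,0.0609); α = Δx/Fx = (23285/43808) / (23285/5476) = 1/8
check: Δy/Fy = (1333/21904) / (1333/2738) = 1/8 ✓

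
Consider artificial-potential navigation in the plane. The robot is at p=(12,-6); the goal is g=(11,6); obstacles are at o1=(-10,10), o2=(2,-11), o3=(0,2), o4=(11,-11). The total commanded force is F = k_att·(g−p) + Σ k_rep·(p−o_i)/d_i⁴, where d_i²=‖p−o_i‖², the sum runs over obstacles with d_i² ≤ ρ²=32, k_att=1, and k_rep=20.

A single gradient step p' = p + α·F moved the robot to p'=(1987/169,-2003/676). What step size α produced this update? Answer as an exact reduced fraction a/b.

α = 1/4

F_att = 1·(g−p) = 1·(-1,12) = (-1.0000,12.0000)
o1: d²=740 > ρ²=32 → inactive
o2: d²=125 > ρ²=32 → inactive
o3: d²=208 > ρ²=32 → inactive
o4: d²=26 ≤ ρ²=32; F_rep = 20·(1,5)/26² = (0.0296,0.1479)
F = F_att + ΣF_rep = (-0.9704,12.1479)
Δp = p'−p = (-0.2426,3.0370); α = Δx/Fx = (-41/169) / (-164/169) = 1/4
check: Δy/Fy = (2053/676) / (2053/169) = 1/4 ✓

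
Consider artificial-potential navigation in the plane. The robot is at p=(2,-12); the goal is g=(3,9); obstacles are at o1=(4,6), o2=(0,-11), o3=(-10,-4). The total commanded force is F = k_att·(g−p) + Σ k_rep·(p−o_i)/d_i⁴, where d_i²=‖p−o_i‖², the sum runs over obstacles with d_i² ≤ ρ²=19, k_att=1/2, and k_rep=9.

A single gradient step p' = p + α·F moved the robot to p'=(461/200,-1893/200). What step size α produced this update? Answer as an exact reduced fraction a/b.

α = 1/4

F_att = 1/2·(g−p) = 1/2·(1,21) = (0.5000,10.5000)
o1: d²=328 > ρ²=19 → inactive
o2: d²=5 ≤ ρ²=19; F_rep = 9·(2,-1)/5² = (0.7200,-0.3600)
o3: d²=208 > ρ²=19 → inactive
F = F_att + ΣF_rep = (1.2200,10.1400)
Δp = p'−p = (0.3050,2.5350); α = Δx/Fx = (61/200) / (61/50) = 1/4
check: Δy/Fy = (507/200) / (507/50) = 1/4 ✓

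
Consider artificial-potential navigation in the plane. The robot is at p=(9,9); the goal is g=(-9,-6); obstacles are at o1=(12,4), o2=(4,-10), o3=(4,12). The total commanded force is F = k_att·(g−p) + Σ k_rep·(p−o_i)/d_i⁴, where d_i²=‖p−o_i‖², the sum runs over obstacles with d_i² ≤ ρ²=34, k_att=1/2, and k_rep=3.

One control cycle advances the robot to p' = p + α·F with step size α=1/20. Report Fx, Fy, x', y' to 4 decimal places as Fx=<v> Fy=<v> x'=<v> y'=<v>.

Fx=-8.9948 Fy=-7.4948 x'=8.5503 y'=8.6253

F_att = 1/2·(g−p) = 1/2·(-18,-15) = (-9.0000,-7.5000)
o1: d²=34 ≤ ρ²=34; F_rep = 3·(-3,5)/34² = (-0.0078,0.0130)
o2: d²=386 > ρ²=34 → inactive
o3: d²=34 ≤ ρ²=34; F_rep = 3·(5,-3)/34² = (0.0130,-0.0078)
F = F_att + ΣF_rep = (-8.9948,-7.4948)
p' = p + 1/20·F = (8.5503,8.6253)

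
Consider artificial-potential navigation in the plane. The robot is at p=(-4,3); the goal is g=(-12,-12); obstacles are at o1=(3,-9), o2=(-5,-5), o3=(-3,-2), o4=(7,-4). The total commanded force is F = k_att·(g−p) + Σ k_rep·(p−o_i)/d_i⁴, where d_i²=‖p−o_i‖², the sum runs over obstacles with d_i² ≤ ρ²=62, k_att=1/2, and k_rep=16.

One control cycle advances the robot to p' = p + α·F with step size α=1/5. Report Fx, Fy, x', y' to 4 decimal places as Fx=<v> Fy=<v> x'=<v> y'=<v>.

F_att = 1/2·(g−p) = 1/2·(-8,-15) = (-4.0000,-7.5000)
o1: d²=193 > ρ²=62 → inactive
o2: d²=65 > ρ²=62 → inactive
o3: d²=26 ≤ ρ²=62; F_rep = 16·(-1,5)/26² = (-0.0237,0.1183)
o4: d²=170 > ρ²=62 → inactive
F = F_att + ΣF_rep = (-4.0237,-7.3817)
p' = p + 1/5·F = (-4.8047,1.5237)

Fx=-4.0237 Fy=-7.3817 x'=-4.8047 y'=1.5237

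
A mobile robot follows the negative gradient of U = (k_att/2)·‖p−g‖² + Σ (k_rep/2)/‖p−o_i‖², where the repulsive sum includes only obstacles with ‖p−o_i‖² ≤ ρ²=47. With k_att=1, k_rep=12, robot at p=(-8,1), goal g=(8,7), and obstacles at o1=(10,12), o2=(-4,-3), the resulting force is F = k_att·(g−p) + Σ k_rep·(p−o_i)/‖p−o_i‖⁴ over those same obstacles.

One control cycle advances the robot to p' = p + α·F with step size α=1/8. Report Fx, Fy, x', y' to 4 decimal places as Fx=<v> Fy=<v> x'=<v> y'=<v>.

F_att = 1·(g−p) = 1·(16,6) = (16.0000,6.0000)
o1: d²=445 > ρ²=47 → inactive
o2: d²=32 ≤ ρ²=47; F_rep = 12·(-4,4)/32² = (-0.0469,0.0469)
F = F_att + ΣF_rep = (15.9531,6.0469)
p' = p + 1/8·F = (-6.0059,1.7559)

Fx=15.9531 Fy=6.0469 x'=-6.0059 y'=1.7559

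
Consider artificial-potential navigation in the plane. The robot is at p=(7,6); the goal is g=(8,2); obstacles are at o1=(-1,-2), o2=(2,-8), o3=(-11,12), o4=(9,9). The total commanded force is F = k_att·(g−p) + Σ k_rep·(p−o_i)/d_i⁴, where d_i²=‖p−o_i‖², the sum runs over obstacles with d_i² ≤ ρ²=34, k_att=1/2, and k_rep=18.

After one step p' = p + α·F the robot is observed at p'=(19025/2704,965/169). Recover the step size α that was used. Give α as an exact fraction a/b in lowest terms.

F_att = 1/2·(g−p) = 1/2·(1,-4) = (0.5000,-2.0000)
o1: d²=128 > ρ²=34 → inactive
o2: d²=221 > ρ²=34 → inactive
o3: d²=360 > ρ²=34 → inactive
o4: d²=13 ≤ ρ²=34; F_rep = 18·(-2,-3)/13² = (-0.2130,-0.3195)
F = F_att + ΣF_rep = (0.2870,-2.3195)
Δp = p'−p = (0.0359,-0.2899); α = Δx/Fx = (97/2704) / (97/338) = 1/8
check: Δy/Fy = (-49/169) / (-392/169) = 1/8 ✓

α = 1/8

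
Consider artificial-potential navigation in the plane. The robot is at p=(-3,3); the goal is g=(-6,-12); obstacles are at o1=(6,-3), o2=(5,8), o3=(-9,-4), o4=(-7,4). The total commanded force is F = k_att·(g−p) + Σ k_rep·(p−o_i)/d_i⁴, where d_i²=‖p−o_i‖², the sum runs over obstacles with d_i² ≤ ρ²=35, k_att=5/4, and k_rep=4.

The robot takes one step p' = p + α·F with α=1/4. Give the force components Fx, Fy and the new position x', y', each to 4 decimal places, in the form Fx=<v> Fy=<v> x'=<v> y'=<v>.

Fx=-3.6946 Fy=-18.7638 x'=-3.9237 y'=-1.6910

F_att = 5/4·(g−p) = 5/4·(-3,-15) = (-3.7500,-18.7500)
o1: d²=117 > ρ²=35 → inactive
o2: d²=89 > ρ²=35 → inactive
o3: d²=85 > ρ²=35 → inactive
o4: d²=17 ≤ ρ²=35; F_rep = 4·(4,-1)/17² = (0.0554,-0.0138)
F = F_att + ΣF_rep = (-3.6946,-18.7638)
p' = p + 1/4·F = (-3.9237,-1.6910)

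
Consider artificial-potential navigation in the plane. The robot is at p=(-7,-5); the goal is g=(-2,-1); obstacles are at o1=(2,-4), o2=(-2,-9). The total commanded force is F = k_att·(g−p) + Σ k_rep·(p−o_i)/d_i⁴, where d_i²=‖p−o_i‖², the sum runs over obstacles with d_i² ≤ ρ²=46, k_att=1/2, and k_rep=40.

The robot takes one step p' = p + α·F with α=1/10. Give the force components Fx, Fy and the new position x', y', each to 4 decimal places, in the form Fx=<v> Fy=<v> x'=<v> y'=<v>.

Fx=2.3810 Fy=2.0952 x'=-6.7619 y'=-4.7905

F_att = 1/2·(g−p) = 1/2·(5,4) = (2.5000,2.0000)
o1: d²=82 > ρ²=46 → inactive
o2: d²=41 ≤ ρ²=46; F_rep = 40·(-5,4)/41² = (-0.1190,0.0952)
F = F_att + ΣF_rep = (2.3810,2.0952)
p' = p + 1/10·F = (-6.7619,-4.7905)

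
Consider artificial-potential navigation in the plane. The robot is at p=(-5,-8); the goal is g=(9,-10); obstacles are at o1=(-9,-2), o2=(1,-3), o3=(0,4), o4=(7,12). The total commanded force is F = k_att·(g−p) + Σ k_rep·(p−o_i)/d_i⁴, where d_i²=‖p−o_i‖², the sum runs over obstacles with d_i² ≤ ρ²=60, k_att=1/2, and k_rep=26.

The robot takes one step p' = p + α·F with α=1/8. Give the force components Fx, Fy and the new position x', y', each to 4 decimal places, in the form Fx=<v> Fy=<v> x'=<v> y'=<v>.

F_att = 1/2·(g−p) = 1/2·(14,-2) = (7.0000,-1.0000)
o1: d²=52 ≤ ρ²=60; F_rep = 26·(4,-6)/52² = (0.0385,-0.0577)
o2: d²=61 > ρ²=60 → inactive
o3: d²=169 > ρ²=60 → inactive
o4: d²=544 > ρ²=60 → inactive
F = F_att + ΣF_rep = (7.0385,-1.0577)
p' = p + 1/8·F = (-4.1202,-8.1322)

Fx=7.0385 Fy=-1.0577 x'=-4.1202 y'=-8.1322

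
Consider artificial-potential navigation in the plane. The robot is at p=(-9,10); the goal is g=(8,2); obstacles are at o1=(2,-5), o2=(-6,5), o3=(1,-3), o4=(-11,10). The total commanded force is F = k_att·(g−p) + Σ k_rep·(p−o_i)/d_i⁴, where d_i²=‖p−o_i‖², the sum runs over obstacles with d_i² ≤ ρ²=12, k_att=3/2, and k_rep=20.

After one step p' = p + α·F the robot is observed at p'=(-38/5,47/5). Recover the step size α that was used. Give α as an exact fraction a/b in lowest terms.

α = 1/20

F_att = 3/2·(g−p) = 3/2·(17,-8) = (25.5000,-12.0000)
o1: d²=346 > ρ²=12 → inactive
o2: d²=34 > ρ²=12 → inactive
o3: d²=269 > ρ²=12 → inactive
o4: d²=4 ≤ ρ²=12; F_rep = 20·(2,0)/4² = (2.5000,0.0000)
F = F_att + ΣF_rep = (28.0000,-12.0000)
Δp = p'−p = (1.4000,-0.6000); α = Δx/Fx = (7/5) / (28) = 1/20
check: Δy/Fy = (-3/5) / (-12) = 1/20 ✓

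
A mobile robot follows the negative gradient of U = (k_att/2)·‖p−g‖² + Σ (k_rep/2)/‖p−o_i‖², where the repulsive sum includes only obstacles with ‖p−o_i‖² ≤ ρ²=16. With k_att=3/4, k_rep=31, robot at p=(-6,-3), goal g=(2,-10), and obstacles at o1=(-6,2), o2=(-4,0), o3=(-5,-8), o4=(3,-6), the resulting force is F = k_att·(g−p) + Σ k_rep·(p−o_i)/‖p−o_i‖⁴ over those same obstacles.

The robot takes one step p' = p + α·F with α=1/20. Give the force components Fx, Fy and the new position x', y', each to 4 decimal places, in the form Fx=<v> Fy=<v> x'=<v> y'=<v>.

Fx=5.6331 Fy=-5.8003 x'=-5.7183 y'=-3.2900

F_att = 3/4·(g−p) = 3/4·(8,-7) = (6.0000,-5.2500)
o1: d²=25 > ρ²=16 → inactive
o2: d²=13 ≤ ρ²=16; F_rep = 31·(-2,-3)/13² = (-0.3669,-0.5503)
o3: d²=26 > ρ²=16 → inactive
o4: d²=90 > ρ²=16 → inactive
F = F_att + ΣF_rep = (5.6331,-5.8003)
p' = p + 1/20·F = (-5.7183,-3.2900)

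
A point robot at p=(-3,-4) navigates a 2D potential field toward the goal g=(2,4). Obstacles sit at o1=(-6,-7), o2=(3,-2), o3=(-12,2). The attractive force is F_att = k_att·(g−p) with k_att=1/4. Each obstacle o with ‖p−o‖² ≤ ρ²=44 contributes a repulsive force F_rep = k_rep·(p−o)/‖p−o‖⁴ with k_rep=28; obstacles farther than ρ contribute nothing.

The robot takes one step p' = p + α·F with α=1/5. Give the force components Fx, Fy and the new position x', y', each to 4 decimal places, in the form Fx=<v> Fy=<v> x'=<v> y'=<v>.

Fx=1.4043 Fy=2.2243 x'=-2.7191 y'=-3.5551

F_att = 1/4·(g−p) = 1/4·(5,8) = (1.2500,2.0000)
o1: d²=18 ≤ ρ²=44; F_rep = 28·(3,3)/18² = (0.2593,0.2593)
o2: d²=40 ≤ ρ²=44; F_rep = 28·(-6,-2)/40² = (-0.1050,-0.0350)
o3: d²=117 > ρ²=44 → inactive
F = F_att + ΣF_rep = (1.4043,2.2243)
p' = p + 1/5·F = (-2.7191,-3.5551)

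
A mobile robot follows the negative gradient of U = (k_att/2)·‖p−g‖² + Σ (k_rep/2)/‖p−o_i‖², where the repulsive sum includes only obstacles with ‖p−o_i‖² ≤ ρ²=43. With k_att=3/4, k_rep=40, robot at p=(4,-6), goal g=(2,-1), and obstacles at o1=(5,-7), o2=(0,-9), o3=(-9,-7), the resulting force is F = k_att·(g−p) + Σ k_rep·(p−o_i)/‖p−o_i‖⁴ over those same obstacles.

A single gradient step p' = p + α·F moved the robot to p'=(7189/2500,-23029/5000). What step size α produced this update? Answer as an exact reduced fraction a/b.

F_att = 3/4·(g−p) = 3/4·(-2,5) = (-1.5000,3.7500)
o1: d²=2 ≤ ρ²=43; F_rep = 40·(-1,1)/2² = (-10.0000,10.0000)
o2: d²=25 ≤ ρ²=43; F_rep = 40·(4,3)/25² = (0.2560,0.1920)
o3: d²=170 > ρ²=43 → inactive
F = F_att + ΣF_rep = (-11.2440,13.9420)
Δp = p'−p = (-1.1244,1.3942); α = Δx/Fx = (-2811/2500) / (-2811/250) = 1/10
check: Δy/Fy = (6971/5000) / (6971/500) = 1/10 ✓

α = 1/10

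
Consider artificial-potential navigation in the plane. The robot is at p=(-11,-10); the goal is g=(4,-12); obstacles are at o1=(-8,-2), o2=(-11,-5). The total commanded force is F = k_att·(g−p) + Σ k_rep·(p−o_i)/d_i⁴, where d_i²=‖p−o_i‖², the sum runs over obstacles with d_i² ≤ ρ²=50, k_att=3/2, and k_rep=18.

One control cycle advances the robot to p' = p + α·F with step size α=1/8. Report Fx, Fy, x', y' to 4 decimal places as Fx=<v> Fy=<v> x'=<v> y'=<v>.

F_att = 3/2·(g−p) = 3/2·(15,-2) = (22.5000,-3.0000)
o1: d²=73 > ρ²=50 → inactive
o2: d²=25 ≤ ρ²=50; F_rep = 18·(0,-5)/25² = (0.0000,-0.1440)
F = F_att + ΣF_rep = (22.5000,-3.1440)
p' = p + 1/8·F = (-8.1875,-10.3930)

Fx=22.5000 Fy=-3.1440 x'=-8.1875 y'=-10.3930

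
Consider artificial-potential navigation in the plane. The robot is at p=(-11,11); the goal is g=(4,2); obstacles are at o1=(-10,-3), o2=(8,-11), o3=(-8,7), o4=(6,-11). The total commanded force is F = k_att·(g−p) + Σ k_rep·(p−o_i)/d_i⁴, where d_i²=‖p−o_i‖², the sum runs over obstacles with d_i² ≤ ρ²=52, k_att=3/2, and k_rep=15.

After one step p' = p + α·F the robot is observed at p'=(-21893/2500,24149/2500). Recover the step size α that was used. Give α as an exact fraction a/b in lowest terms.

α = 1/10

F_att = 3/2·(g−p) = 3/2·(15,-9) = (22.5000,-13.5000)
o1: d²=197 > ρ²=52 → inactive
o2: d²=845 > ρ²=52 → inactive
o3: d²=25 ≤ ρ²=52; F_rep = 15·(-3,4)/25² = (-0.0720,0.0960)
o4: d²=773 > ρ²=52 → inactive
F = F_att + ΣF_rep = (22.4280,-13.4040)
Δp = p'−p = (2.2428,-1.3404); α = Δx/Fx = (5607/2500) / (5607/250) = 1/10
check: Δy/Fy = (-3351/2500) / (-3351/250) = 1/10 ✓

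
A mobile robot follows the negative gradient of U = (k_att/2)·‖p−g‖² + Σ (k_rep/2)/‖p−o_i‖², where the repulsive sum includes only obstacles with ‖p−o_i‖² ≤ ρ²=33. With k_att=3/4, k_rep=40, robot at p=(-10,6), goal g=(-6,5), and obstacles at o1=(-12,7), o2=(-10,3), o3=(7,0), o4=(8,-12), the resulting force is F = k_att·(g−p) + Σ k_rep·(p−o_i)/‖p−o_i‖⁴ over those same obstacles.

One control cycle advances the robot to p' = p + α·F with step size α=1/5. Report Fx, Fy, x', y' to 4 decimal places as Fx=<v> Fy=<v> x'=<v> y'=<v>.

Fx=6.2000 Fy=-0.8685 x'=-8.7600 y'=5.8263

F_att = 3/4·(g−p) = 3/4·(4,-1) = (3.0000,-0.7500)
o1: d²=5 ≤ ρ²=33; F_rep = 40·(2,-1)/5² = (3.2000,-1.6000)
o2: d²=9 ≤ ρ²=33; F_rep = 40·(0,3)/9² = (0.0000,1.4815)
o3: d²=325 > ρ²=33 → inactive
o4: d²=648 > ρ²=33 → inactive
F = F_att + ΣF_rep = (6.2000,-0.8685)
p' = p + 1/5·F = (-8.7600,5.8263)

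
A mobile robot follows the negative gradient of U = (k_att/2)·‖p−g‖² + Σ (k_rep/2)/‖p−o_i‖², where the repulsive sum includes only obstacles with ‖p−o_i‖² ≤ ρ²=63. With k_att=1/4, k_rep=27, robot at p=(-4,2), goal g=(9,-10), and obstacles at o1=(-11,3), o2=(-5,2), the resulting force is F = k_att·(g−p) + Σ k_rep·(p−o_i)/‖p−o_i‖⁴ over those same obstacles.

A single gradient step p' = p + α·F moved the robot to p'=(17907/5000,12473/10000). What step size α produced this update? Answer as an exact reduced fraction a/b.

α = 1/4

F_att = 1/4·(g−p) = 1/4·(13,-12) = (3.2500,-3.0000)
o1: d²=50 ≤ ρ²=63; F_rep = 27·(7,-1)/50² = (0.0756,-0.0108)
o2: d²=1 ≤ ρ²=63; F_rep = 27·(1,0)/1² = (27.0000,0.0000)
F = F_att + ΣF_rep = (30.3256,-3.0108)
Δp = p'−p = (7.5814,-0.7527); α = Δx/Fx = (37907/5000) / (37907/1250) = 1/4
check: Δy/Fy = (-7527/10000) / (-7527/2500) = 1/4 ✓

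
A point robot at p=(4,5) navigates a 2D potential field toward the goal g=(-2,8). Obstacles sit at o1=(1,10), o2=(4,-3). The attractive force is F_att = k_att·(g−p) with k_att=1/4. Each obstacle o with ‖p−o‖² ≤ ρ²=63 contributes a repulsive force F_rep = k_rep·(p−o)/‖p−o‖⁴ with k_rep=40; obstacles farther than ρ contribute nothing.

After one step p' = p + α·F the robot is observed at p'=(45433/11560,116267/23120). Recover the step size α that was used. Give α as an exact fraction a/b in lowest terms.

F_att = 1/4·(g−p) = 1/4·(-6,3) = (-1.5000,0.7500)
o1: d²=34 ≤ ρ²=63; F_rep = 40·(3,-5)/34² = (0.1038,-0.1730)
o2: d²=64 > ρ²=63 → inactive
F = F_att + ΣF_rep = (-1.3962,0.5770)
Δp = p'−p = (-0.0698,0.0288); α = Δx/Fx = (-807/11560) / (-807/578) = 1/20
check: Δy/Fy = (667/23120) / (667/1156) = 1/20 ✓

α = 1/20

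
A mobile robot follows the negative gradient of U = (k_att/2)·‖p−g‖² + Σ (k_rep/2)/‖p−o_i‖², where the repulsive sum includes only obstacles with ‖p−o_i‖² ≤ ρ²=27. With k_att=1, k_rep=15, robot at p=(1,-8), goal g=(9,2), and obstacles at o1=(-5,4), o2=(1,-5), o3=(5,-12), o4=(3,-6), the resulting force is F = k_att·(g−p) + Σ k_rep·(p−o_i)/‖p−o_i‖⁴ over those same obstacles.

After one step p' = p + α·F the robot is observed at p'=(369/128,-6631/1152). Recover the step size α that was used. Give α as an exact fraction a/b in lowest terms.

α = 1/4

F_att = 1·(g−p) = 1·(8,10) = (8.0000,10.0000)
o1: d²=180 > ρ²=27 → inactive
o2: d²=9 ≤ ρ²=27; F_rep = 15·(0,-3)/9² = (0.0000,-0.5556)
o3: d²=32 > ρ²=27 → inactive
o4: d²=8 ≤ ρ²=27; F_rep = 15·(-2,-2)/8² = (-0.4688,-0.4688)
F = F_att + ΣF_rep = (7.5312,8.9757)
Δp = p'−p = (1.8828,2.2439); α = Δx/Fx = (241/128) / (241/32) = 1/4
check: Δy/Fy = (2585/1152) / (2585/288) = 1/4 ✓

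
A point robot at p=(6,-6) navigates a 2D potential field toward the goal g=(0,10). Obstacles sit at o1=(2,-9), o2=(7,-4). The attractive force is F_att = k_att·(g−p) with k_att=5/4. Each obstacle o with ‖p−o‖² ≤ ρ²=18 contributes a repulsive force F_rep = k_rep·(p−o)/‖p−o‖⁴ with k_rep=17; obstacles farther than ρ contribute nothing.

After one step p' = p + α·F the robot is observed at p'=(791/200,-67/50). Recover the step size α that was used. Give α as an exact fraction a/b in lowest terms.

F_att = 5/4·(g−p) = 5/4·(-6,16) = (-7.5000,20.0000)
o1: d²=25 > ρ²=18 → inactive
o2: d²=5 ≤ ρ²=18; F_rep = 17·(-1,-2)/5² = (-0.6800,-1.3600)
F = F_att + ΣF_rep = (-8.1800,18.6400)
Δp = p'−p = (-2.0450,4.6600); α = Δx/Fx = (-409/200) / (-409/50) = 1/4
check: Δy/Fy = (233/50) / (466/25) = 1/4 ✓

α = 1/4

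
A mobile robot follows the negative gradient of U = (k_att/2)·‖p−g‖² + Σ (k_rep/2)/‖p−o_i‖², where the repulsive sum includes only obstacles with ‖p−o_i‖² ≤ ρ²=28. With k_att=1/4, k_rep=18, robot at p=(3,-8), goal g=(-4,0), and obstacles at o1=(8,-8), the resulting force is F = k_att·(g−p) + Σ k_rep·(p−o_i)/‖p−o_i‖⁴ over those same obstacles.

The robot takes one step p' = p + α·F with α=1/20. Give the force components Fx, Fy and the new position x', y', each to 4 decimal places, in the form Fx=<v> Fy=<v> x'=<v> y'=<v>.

Fx=-1.8940 Fy=2.0000 x'=2.9053 y'=-7.9000

F_att = 1/4·(g−p) = 1/4·(-7,8) = (-1.7500,2.0000)
o1: d²=25 ≤ ρ²=28; F_rep = 18·(-5,0)/25² = (-0.1440,0.0000)
F = F_att + ΣF_rep = (-1.8940,2.0000)
p' = p + 1/20·F = (2.9053,-7.9000)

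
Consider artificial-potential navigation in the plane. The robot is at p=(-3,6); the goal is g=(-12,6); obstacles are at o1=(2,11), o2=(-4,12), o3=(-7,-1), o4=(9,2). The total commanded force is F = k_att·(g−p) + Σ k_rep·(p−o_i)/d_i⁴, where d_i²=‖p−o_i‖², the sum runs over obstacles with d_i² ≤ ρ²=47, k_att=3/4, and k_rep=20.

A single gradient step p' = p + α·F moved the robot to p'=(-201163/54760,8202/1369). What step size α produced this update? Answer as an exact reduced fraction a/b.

F_att = 3/4·(g−p) = 3/4·(-9,0) = (-6.7500,0.0000)
o1: d²=50 > ρ²=47 → inactive
o2: d²=37 ≤ ρ²=47; F_rep = 20·(1,-6)/37² = (0.0146,-0.0877)
o3: d²=65 > ρ²=47 → inactive
o4: d²=160 > ρ²=47 → inactive
F = F_att + ΣF_rep = (-6.7354,-0.0877)
Δp = p'−p = (-0.6735,-0.0088); α = Δx/Fx = (-36883/54760) / (-36883/5476) = 1/10
check: Δy/Fy = (-12/1369) / (-120/1369) = 1/10 ✓

α = 1/10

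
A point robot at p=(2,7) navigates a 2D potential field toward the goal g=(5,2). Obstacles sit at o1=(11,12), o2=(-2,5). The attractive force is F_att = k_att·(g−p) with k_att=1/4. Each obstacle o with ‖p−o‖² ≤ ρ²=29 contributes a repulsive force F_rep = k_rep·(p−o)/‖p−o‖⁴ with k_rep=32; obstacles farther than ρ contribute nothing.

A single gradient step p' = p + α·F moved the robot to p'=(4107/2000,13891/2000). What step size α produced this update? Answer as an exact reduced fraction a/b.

α = 1/20

F_att = 1/4·(g−p) = 1/4·(3,-5) = (0.7500,-1.2500)
o1: d²=106 > ρ²=29 → inactive
o2: d²=20 ≤ ρ²=29; F_rep = 32·(4,2)/20² = (0.3200,0.1600)
F = F_att + ΣF_rep = (1.0700,-1.0900)
Δp = p'−p = (0.0535,-0.0545); α = Δx/Fx = (107/2000) / (107/100) = 1/20
check: Δy/Fy = (-109/2000) / (-109/100) = 1/20 ✓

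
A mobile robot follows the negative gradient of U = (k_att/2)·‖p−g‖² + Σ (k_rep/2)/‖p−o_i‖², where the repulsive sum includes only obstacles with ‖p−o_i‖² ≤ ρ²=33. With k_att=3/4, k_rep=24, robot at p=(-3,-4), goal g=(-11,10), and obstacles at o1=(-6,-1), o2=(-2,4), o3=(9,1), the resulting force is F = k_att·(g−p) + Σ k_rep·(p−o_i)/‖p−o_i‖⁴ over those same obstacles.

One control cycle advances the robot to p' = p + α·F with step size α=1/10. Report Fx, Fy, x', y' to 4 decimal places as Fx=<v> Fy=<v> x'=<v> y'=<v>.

F_att = 3/4·(g−p) = 3/4·(-8,14) = (-6.0000,10.5000)
o1: d²=18 ≤ ρ²=33; F_rep = 24·(3,-3)/18² = (0.2222,-0.2222)
o2: d²=65 > ρ²=33 → inactive
o3: d²=169 > ρ²=33 → inactive
F = F_att + ΣF_rep = (-5.7778,10.2778)
p' = p + 1/10·F = (-3.5778,-2.9722)

Fx=-5.7778 Fy=10.2778 x'=-3.5778 y'=-2.9722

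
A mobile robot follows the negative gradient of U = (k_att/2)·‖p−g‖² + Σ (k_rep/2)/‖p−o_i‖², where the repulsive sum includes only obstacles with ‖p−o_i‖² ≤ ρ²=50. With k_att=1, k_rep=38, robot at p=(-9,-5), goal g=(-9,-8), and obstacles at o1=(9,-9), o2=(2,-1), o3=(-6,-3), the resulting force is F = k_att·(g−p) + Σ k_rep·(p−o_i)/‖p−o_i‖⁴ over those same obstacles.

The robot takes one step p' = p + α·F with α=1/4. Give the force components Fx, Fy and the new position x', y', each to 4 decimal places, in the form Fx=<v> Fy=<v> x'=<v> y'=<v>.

Fx=-0.6746 Fy=-3.4497 x'=-9.1686 y'=-5.8624

F_att = 1·(g−p) = 1·(0,-3) = (0.0000,-3.0000)
o1: d²=340 > ρ²=50 → inactive
o2: d²=137 > ρ²=50 → inactive
o3: d²=13 ≤ ρ²=50; F_rep = 38·(-3,-2)/13² = (-0.6746,-0.4497)
F = F_att + ΣF_rep = (-0.6746,-3.4497)
p' = p + 1/4·F = (-9.1686,-5.8624)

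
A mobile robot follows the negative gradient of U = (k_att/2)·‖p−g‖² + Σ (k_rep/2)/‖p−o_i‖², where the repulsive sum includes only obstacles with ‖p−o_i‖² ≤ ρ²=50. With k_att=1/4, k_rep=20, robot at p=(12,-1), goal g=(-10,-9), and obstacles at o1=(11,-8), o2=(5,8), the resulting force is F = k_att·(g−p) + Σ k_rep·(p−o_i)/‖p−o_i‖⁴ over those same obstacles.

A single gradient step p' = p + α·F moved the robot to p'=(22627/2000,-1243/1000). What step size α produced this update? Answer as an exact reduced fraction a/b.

F_att = 1/4·(g−p) = 1/4·(-22,-8) = (-5.5000,-2.0000)
o1: d²=50 ≤ ρ²=50; F_rep = 20·(1,7)/50² = (0.0080,0.0560)
o2: d²=130 > ρ²=50 → inactive
F = F_att + ΣF_rep = (-5.4920,-1.9440)
Δp = p'−p = (-0.6865,-0.2430); α = Δx/Fx = (-1373/2000) / (-1373/250) = 1/8
check: Δy/Fy = (-243/1000) / (-243/125) = 1/8 ✓

α = 1/8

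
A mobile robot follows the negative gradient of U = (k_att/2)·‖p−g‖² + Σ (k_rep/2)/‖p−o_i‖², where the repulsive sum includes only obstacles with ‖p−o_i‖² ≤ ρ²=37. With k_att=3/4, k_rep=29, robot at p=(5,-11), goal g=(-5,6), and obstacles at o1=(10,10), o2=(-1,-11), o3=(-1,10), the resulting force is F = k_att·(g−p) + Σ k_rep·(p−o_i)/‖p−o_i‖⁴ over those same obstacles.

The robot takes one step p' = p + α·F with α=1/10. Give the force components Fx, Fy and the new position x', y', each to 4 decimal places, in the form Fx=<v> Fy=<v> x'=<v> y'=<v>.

F_att = 3/4·(g−p) = 3/4·(-10,17) = (-7.5000,12.7500)
o1: d²=466 > ρ²=37 → inactive
o2: d²=36 ≤ ρ²=37; F_rep = 29·(6,0)/36² = (0.1343,0.0000)
o3: d²=477 > ρ²=37 → inactive
F = F_att + ΣF_rep = (-7.3657,12.7500)
p' = p + 1/10·F = (4.2634,-9.7250)

Fx=-7.3657 Fy=12.7500 x'=4.2634 y'=-9.7250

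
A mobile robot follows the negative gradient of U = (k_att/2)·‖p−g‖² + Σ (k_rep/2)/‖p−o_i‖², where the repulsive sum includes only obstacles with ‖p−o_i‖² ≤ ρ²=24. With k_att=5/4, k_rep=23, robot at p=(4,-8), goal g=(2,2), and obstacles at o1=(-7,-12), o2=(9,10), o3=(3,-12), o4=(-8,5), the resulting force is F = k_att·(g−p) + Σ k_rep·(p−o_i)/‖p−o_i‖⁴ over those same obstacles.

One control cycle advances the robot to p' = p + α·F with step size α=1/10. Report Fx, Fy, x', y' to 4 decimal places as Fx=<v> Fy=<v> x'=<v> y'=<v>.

F_att = 5/4·(g−p) = 5/4·(-2,10) = (-2.5000,12.5000)
o1: d²=137 > ρ²=24 → inactive
o2: d²=349 > ρ²=24 → inactive
o3: d²=17 ≤ ρ²=24; F_rep = 23·(1,4)/17² = (0.0796,0.3183)
o4: d²=313 > ρ²=24 → inactive
F = F_att + ΣF_rep = (-2.4204,12.8183)
p' = p + 1/10·F = (3.7580,-6.7182)

Fx=-2.4204 Fy=12.8183 x'=3.7580 y'=-6.7182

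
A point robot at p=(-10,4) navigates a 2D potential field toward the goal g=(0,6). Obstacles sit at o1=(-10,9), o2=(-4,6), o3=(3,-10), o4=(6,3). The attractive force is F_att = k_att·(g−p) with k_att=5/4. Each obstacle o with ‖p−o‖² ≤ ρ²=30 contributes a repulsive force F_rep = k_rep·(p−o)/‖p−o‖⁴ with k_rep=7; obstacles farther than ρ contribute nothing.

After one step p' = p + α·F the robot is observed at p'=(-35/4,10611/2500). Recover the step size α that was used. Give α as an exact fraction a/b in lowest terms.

α = 1/10

F_att = 5/4·(g−p) = 5/4·(10,2) = (12.5000,2.5000)
o1: d²=25 ≤ ρ²=30; F_rep = 7·(0,-5)/25² = (0.0000,-0.0560)
o2: d²=40 > ρ²=30 → inactive
o3: d²=365 > ρ²=30 → inactive
o4: d²=257 > ρ²=30 → inactive
F = F_att + ΣF_rep = (12.5000,2.4440)
Δp = p'−p = (1.2500,0.2444); α = Δx/Fx = (5/4) / (25/2) = 1/10
check: Δy/Fy = (611/2500) / (611/250) = 1/10 ✓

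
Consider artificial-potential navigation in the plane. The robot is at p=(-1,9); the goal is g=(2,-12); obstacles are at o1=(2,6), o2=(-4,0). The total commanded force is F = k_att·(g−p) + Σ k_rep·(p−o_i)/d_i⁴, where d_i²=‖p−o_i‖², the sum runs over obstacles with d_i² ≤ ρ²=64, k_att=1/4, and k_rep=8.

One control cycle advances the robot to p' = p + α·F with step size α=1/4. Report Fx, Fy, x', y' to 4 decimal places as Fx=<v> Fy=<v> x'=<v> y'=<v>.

F_att = 1/4·(g−p) = 1/4·(3,-21) = (0.7500,-5.2500)
o1: d²=18 ≤ ρ²=64; F_rep = 8·(-3,3)/18² = (-0.0741,0.0741)
o2: d²=90 > ρ²=64 → inactive
F = F_att + ΣF_rep = (0.6759,-5.1759)
p' = p + 1/4·F = (-0.8310,7.7060)

Fx=0.6759 Fy=-5.1759 x'=-0.8310 y'=7.7060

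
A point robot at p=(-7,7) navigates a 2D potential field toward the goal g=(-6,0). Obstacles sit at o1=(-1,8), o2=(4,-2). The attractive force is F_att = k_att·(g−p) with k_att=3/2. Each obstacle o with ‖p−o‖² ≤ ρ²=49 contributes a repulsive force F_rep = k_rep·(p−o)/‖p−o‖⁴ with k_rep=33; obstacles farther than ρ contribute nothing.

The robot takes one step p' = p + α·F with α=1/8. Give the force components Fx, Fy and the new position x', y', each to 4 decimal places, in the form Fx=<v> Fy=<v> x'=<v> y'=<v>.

Fx=1.3554 Fy=-10.5241 x'=-6.8306 y'=5.6845

F_att = 3/2·(g−p) = 3/2·(1,-7) = (1.5000,-10.5000)
o1: d²=37 ≤ ρ²=49; F_rep = 33·(-6,-1)/37² = (-0.1446,-0.0241)
o2: d²=202 > ρ²=49 → inactive
F = F_att + ΣF_rep = (1.3554,-10.5241)
p' = p + 1/8·F = (-6.8306,5.6845)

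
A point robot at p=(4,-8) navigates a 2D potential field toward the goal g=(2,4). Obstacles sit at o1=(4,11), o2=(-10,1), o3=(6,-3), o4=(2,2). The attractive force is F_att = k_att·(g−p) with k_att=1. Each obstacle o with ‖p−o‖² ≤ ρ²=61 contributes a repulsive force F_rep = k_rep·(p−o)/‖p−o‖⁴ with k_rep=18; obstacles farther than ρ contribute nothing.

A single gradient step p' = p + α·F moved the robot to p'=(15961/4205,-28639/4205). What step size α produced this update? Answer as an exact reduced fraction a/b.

α = 1/10

F_att = 1·(g−p) = 1·(-2,12) = (-2.0000,12.0000)
o1: d²=361 > ρ²=61 → inactive
o2: d²=277 > ρ²=61 → inactive
o3: d²=29 ≤ ρ²=61; F_rep = 18·(-2,-5)/29² = (-0.0428,-0.1070)
o4: d²=104 > ρ²=61 → inactive
F = F_att + ΣF_rep = (-2.0428,11.8930)
Δp = p'−p = (-0.2043,1.1893); α = Δx/Fx = (-859/4205) / (-1718/841) = 1/10
check: Δy/Fy = (5001/4205) / (10002/841) = 1/10 ✓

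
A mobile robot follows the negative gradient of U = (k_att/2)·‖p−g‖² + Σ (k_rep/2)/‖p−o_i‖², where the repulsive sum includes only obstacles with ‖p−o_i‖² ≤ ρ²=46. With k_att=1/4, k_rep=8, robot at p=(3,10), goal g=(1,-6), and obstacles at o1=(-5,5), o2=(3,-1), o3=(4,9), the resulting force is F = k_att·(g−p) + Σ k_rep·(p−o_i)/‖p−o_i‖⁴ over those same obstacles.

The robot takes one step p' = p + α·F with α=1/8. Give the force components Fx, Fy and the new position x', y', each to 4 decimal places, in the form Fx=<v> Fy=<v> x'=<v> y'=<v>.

F_att = 1/4·(g−p) = 1/4·(-2,-16) = (-0.5000,-4.0000)
o1: d²=89 > ρ²=46 → inactive
o2: d²=121 > ρ²=46 → inactive
o3: d²=2 ≤ ρ²=46; F_rep = 8·(-1,1)/2² = (-2.0000,2.0000)
F = F_att + ΣF_rep = (-2.5000,-2.0000)
p' = p + 1/8·F = (2.6875,9.7500)

Fx=-2.5000 Fy=-2.0000 x'=2.6875 y'=9.7500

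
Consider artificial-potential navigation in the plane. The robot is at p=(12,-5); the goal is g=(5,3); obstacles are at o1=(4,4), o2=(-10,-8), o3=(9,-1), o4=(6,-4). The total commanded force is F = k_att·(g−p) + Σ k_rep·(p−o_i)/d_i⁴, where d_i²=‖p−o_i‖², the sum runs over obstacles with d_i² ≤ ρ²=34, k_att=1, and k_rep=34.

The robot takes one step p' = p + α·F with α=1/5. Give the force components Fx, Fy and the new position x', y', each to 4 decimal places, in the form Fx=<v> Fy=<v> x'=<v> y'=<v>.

F_att = 1·(g−p) = 1·(-7,8) = (-7.0000,8.0000)
o1: d²=145 > ρ²=34 → inactive
o2: d²=493 > ρ²=34 → inactive
o3: d²=25 ≤ ρ²=34; F_rep = 34·(3,-4)/25² = (0.1632,-0.2176)
o4: d²=37 > ρ²=34 → inactive
F = F_att + ΣF_rep = (-6.8368,7.7824)
p' = p + 1/5·F = (10.6326,-3.4435)

Fx=-6.8368 Fy=7.7824 x'=10.6326 y'=-3.4435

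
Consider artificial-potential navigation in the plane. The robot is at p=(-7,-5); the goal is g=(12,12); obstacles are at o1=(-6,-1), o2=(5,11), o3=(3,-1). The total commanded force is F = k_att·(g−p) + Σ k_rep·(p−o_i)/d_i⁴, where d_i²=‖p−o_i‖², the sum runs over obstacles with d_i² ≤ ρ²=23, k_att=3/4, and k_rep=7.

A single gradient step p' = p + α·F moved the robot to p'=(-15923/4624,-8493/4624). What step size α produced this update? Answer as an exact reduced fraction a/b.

α = 1/4

F_att = 3/4·(g−p) = 3/4·(19,17) = (14.2500,12.7500)
o1: d²=17 ≤ ρ²=23; F_rep = 7·(-1,-4)/17² = (-0.0242,-0.0969)
o2: d²=400 > ρ²=23 → inactive
o3: d²=116 > ρ²=23 → inactive
F = F_att + ΣF_rep = (14.2258,12.6531)
Δp = p'−p = (3.5564,3.1633); α = Δx/Fx = (16445/4624) / (16445/1156) = 1/4
check: Δy/Fy = (14627/4624) / (14627/1156) = 1/4 ✓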